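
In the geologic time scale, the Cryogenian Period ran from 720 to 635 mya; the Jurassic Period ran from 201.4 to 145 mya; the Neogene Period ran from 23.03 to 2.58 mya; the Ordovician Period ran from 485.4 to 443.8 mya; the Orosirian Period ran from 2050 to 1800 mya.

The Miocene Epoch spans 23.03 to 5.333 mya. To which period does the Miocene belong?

Neogene

The Miocene (23.03–5.333 Ma) lies entirely within 23.03–2.58 Ma, the Neogene Period.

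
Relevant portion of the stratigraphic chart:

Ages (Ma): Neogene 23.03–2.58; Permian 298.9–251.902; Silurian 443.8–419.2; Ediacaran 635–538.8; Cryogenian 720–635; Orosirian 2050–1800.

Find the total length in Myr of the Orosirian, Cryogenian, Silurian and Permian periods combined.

Each duration: Orosirian = 250; Cryogenian = 85; Silurian = 24.6; Permian = 46.998.
Sum: 250 + 85 + 24.6 + 46.998 = 406.598 Myr.

406.598 million years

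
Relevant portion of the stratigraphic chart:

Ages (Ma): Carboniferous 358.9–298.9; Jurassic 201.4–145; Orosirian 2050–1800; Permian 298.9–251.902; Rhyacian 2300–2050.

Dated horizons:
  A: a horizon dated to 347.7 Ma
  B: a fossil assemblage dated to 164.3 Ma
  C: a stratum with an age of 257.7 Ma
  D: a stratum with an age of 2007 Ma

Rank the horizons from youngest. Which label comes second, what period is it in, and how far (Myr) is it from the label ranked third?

Sorted youngest-first by Ma: B (164.3), C (257.7), A (347.7), D (2007).
The second youngest is C at 257.7 Ma, which lies in 298.9–251.902 Ma: the Permian.
The third youngest is A at 347.7 Ma; separation = |257.7 − 347.7| = 90 Myr.

C, in the Permian; 90 million years to A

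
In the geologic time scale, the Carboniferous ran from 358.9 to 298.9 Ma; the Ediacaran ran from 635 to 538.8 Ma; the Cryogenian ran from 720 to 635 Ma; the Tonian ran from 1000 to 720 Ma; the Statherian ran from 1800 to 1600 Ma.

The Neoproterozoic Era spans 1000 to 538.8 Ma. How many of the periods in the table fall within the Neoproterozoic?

Periods inside 1000–538.8 Ma: Tonian, Cryogenian, Ediacaran — 3 in total.

3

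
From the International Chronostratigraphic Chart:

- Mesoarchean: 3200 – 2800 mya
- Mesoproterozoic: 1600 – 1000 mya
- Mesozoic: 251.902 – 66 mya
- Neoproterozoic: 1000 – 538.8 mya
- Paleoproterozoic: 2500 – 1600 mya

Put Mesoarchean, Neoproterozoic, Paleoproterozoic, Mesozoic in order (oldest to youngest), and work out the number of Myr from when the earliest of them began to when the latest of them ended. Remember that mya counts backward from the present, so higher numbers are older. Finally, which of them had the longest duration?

Mesoarchean, Paleoproterozoic, Neoproterozoic, Mesozoic; total span 3134 Myr; longest is Paleoproterozoic

Start ages (Ma): Mesoarchean 3200, Paleoproterozoic 2500, Neoproterozoic 1000, Mesozoic 251.902.
Ordered oldest to youngest: Mesoarchean, Paleoproterozoic, Neoproterozoic, Mesozoic.
Span = 3200 − 66 = 3134 Myr.
Durations: Mesozoic 185.902, Neoproterozoic 461.2, Mesoarchean 400, Paleoproterozoic 900 → longest is Paleoproterozoic (900 Myr).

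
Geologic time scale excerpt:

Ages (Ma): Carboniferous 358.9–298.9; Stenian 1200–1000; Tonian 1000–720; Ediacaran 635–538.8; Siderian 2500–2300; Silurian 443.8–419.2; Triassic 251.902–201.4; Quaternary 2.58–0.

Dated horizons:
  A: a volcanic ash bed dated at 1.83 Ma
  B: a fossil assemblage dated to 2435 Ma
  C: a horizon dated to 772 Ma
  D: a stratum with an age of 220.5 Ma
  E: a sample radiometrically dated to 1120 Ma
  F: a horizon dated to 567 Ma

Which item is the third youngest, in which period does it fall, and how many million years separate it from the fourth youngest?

Smaller Ma means younger, so youngest first: A 1.83 < D 220.5 < F 567 < C 772 < E 1120 < B 2435.
Counting 3 along gives F (567 Ma); the excerpt puts that inside the Ediacaran, 635–538.8 Ma.
Next in line is C (772 Ma), and 772 − 567 = 205 Myr.

F, in the Ediacaran; 205 million years to C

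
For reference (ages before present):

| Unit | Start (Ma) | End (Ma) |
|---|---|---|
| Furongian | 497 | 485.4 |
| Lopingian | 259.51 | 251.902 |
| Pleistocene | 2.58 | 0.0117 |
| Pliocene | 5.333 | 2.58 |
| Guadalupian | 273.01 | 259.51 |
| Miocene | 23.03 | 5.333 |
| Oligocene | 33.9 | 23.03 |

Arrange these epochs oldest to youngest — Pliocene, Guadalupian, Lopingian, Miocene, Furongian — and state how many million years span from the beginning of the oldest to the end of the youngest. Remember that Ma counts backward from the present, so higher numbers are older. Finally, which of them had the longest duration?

Furongian, Guadalupian, Lopingian, Miocene, Pliocene; total span 494.42 Myr; longest is Miocene

Start ages (Ma): Furongian 497, Guadalupian 273.01, Lopingian 259.51, Miocene 23.03, Pliocene 5.333.
Ordered oldest to youngest: Furongian, Guadalupian, Lopingian, Miocene, Pliocene.
Span = 497 − 2.58 = 494.42 Myr.
Durations: Miocene 17.697, Guadalupian 13.5, Lopingian 7.608, Pliocene 2.753, Furongian 11.6 → longest is Miocene (17.697 Myr).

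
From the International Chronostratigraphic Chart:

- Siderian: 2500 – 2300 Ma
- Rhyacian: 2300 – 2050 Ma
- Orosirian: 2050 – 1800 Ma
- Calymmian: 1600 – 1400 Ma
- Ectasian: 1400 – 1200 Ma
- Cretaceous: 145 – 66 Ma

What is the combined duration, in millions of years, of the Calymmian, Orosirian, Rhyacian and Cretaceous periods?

Duration is start − end for each: (1600 − 1400) + (2050 − 1800) + (2300 − 2050) + (145 − 66).
That is 200 + 250 + 250 + 79, which totals 779 million years.

779 million years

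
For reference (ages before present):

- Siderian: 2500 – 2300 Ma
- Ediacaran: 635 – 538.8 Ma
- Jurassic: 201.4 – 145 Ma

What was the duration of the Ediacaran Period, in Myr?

96.2 million years

635 − 538.8 = 96.2 million years.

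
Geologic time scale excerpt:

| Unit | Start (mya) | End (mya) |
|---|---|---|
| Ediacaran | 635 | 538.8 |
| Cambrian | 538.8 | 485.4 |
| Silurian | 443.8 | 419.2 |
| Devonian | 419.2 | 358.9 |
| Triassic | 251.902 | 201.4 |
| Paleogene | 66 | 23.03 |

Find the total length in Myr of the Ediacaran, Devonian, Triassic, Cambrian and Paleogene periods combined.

Duration is start − end for each: (635 − 538.8) + (419.2 − 358.9) + (251.902 − 201.4) + (538.8 − 485.4) + (66 − 23.03).
That is 96.2 + 60.3 + 50.502 + 53.4 + 42.97, which totals 303.372 million years.

303.372 million years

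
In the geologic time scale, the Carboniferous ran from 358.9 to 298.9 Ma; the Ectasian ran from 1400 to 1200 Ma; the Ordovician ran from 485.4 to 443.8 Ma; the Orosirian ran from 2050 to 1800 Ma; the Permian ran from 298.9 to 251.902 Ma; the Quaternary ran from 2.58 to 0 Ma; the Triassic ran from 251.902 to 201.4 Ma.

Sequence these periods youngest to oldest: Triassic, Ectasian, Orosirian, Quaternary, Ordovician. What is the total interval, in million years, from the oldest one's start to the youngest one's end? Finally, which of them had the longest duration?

Quaternary → Triassic → Ordovician → Ectasian → Orosirian; total span 2050 Myr; longest is Orosirian

Start ages (Ma): Orosirian 2050, Ectasian 1400, Ordovician 485.4, Triassic 251.902, Quaternary 2.58.
Ordered youngest to oldest: Quaternary, Triassic, Ordovician, Ectasian, Orosirian.
Span = 2050 − 0 = 2050 Myr.
Durations: Triassic 50.502, Ordovician 41.6, Quaternary 2.58, Ectasian 200, Orosirian 250 → longest is Orosirian (250 Myr).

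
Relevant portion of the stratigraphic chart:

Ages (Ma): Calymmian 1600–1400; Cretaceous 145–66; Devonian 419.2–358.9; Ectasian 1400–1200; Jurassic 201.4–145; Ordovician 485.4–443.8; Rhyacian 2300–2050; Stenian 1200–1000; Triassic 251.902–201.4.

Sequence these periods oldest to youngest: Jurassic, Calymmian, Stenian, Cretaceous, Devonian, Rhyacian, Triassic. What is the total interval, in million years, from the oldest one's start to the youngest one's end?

From the excerpt: Jurassic 201.4–145; Calymmian 1600–1400; Stenian 1200–1000; Cretaceous 145–66; Devonian 419.2–358.9; Rhyacian 2300–2050; Triassic 251.902–201.4 (Ma).
Larger Ma is earlier, so the oldest is Rhyacian and the youngest is Cretaceous; oldest to youngest: Rhyacian, Calymmian, Stenian, Devonian, Triassic, Jurassic, Cretaceous.
Oldest start 2300 minus youngest end 66 gives 2234 Myr overall.

Rhyacian → Calymmian → Stenian → Devonian → Triassic → Jurassic → Cretaceous; total span 2234 Myr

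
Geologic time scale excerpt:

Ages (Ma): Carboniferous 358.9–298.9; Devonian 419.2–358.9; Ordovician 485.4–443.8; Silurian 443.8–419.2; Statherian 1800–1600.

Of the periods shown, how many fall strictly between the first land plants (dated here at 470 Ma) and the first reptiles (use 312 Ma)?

2

The older date is 470 Ma and the younger is 312 Ma.
Periods with start < 470 and end > 312 Ma: Silurian (443.8–419.2), Devonian (419.2–358.9).
That is 2 complete periods.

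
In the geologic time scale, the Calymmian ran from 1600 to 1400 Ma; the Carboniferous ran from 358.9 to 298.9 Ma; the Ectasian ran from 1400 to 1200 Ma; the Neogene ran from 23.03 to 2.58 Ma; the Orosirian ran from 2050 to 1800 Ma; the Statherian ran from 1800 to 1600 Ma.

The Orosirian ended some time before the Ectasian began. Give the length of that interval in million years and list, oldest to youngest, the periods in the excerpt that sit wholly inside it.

The Orosirian closes at 1800 Ma and the Ectasian opens at 1400 Ma, so the interval is 1800 − 1400 = 400 Myr.
A period fits inside if it starts at or after 1800 Ma and ends at or before 1400 Ma; oldest first that gives Statherian, Calymmian.

400 million years; Statherian, Calymmian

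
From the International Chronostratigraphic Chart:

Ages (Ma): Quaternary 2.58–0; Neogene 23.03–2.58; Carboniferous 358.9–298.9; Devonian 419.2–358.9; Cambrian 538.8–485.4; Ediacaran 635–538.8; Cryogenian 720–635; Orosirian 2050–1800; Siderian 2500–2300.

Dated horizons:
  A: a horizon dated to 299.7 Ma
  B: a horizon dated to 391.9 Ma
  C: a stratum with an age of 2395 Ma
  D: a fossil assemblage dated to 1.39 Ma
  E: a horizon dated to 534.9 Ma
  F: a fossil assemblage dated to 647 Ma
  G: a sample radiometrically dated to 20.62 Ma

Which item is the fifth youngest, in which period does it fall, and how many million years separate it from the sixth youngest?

Smaller Ma means younger, so youngest first: D 1.39 < G 20.62 < A 299.7 < B 391.9 < E 534.9 < F 647 < C 2395.
Counting 5 along gives E (534.9 Ma); the excerpt puts that inside the Cambrian, 538.8–485.4 Ma.
Next in line is F (647 Ma), and 647 − 534.9 = 112.1 Myr.

E, in the Cambrian; 112.1 million years to F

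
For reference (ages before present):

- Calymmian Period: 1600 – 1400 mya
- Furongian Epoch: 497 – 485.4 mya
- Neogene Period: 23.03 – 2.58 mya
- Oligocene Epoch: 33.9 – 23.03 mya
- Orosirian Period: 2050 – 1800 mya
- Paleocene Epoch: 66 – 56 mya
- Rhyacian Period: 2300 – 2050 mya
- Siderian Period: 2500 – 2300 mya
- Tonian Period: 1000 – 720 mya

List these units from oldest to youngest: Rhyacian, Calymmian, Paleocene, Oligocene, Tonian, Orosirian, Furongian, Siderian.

Read off each span (Ma): Rhyacian 2300–2050; Calymmian 1600–1400; Paleocene 66–56; Oligocene 33.9–23.03; Tonian 1000–720; Orosirian 2050–1800; Furongian 497–485.4; Siderian 2500–2300.
Larger Ma is older, so oldest→youngest is Siderian, Rhyacian, Orosirian, Calymmian, Tonian, Furongian, Paleocene, Oligocene.

Siderian, Rhyacian, Orosirian, Calymmian, Tonian, Furongian, Paleocene, Oligocene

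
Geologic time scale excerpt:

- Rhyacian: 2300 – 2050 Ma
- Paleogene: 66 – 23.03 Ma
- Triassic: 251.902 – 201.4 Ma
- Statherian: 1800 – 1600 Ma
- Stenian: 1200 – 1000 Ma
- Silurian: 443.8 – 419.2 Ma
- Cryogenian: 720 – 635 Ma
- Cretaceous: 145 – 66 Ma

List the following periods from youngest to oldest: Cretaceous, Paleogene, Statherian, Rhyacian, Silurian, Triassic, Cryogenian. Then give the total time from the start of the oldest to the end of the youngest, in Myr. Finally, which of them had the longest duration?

From the excerpt: Cretaceous 145–66; Paleogene 66–23.03; Statherian 1800–1600; Rhyacian 2300–2050; Silurian 443.8–419.2; Triassic 251.902–201.4; Cryogenian 720–635 (Ma).
Larger Ma is earlier, so the oldest is Rhyacian and the youngest is Paleogene; youngest to oldest: Paleogene, Cretaceous, Triassic, Silurian, Cryogenian, Statherian, Rhyacian.
Oldest start 2300 minus youngest end 23.03 gives 2276.97 Myr overall.
Individual lengths (start − end): Rhyacian 250; Cretaceous 79; Silurian 24.6; Statherian 200; Cryogenian 85; Paleogene 42.97; Triassic 50.502. The largest is Rhyacian at 250 Myr.

Paleogene → Cretaceous → Triassic → Silurian → Cryogenian → Statherian → Rhyacian; total span 2276.97 Myr; longest is Rhyacian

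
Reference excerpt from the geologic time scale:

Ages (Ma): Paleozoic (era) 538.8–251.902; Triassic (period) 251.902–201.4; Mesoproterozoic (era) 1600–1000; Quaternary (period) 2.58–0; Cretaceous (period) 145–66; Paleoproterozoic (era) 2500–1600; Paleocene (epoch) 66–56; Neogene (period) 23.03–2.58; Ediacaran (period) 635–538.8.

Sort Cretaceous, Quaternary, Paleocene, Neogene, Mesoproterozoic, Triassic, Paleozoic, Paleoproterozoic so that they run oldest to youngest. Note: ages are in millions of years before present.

Sorting by start age (descending Ma, since larger Ma = older): Paleoproterozoic start 2500, Mesoproterozoic start 1600, Paleozoic start 538.8, Triassic start 251.902, Cretaceous start 145, Paleocene start 66, Neogene start 23.03, Quaternary start 2.58.

Paleoproterozoic, Mesoproterozoic, Paleozoic, Triassic, Cretaceous, Paleocene, Neogene, Quaternary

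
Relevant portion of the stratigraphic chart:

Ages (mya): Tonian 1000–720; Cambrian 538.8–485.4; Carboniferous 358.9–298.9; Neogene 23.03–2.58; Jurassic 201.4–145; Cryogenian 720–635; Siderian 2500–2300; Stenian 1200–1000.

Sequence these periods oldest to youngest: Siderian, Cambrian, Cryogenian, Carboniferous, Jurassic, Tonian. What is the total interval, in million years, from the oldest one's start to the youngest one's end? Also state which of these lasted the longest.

Siderian → Tonian → Cryogenian → Cambrian → Carboniferous → Jurassic; total span 2355 Myr; longest is Tonian

From the excerpt: Siderian 2500–2300; Cambrian 538.8–485.4; Cryogenian 720–635; Carboniferous 358.9–298.9; Jurassic 201.4–145; Tonian 1000–720 (Ma).
Larger Ma is earlier, so the oldest is Siderian and the youngest is Jurassic; oldest to youngest: Siderian, Tonian, Cryogenian, Cambrian, Carboniferous, Jurassic.
Oldest start 2500 minus youngest end 145 gives 2355 Myr overall.
Individual lengths (start − end): Siderian 200; Cryogenian 85; Tonian 280; Jurassic 56.4; Cambrian 53.4; Carboniferous 60. The largest is Tonian at 280 Myr.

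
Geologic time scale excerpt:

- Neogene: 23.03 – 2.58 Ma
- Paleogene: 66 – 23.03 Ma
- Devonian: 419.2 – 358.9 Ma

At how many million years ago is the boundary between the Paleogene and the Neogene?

The Paleogene ends and the Neogene begins at 23.03 Ma.

23.03 Ma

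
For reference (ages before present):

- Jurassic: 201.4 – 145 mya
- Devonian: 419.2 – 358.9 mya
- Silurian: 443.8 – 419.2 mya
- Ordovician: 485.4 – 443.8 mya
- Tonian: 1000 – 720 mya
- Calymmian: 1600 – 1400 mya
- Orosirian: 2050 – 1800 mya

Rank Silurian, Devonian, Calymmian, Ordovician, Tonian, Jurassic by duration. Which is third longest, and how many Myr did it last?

Start − end for each: Silurian 443.8 − 419.2 = 24.6; Devonian 419.2 − 358.9 = 60.3; Calymmian 1600 − 1400 = 200; Ordovician 485.4 − 443.8 = 41.6; Tonian 1000 − 720 = 280; Jurassic 201.4 − 145 = 56.4.
Ranking these from longest: Tonian > Calymmian > Devonian > Jurassic > Ordovician > Silurian.
Position 3 in that ranking is Devonian, which lasted 60.3 Myr.

Devonian, 60.3 million years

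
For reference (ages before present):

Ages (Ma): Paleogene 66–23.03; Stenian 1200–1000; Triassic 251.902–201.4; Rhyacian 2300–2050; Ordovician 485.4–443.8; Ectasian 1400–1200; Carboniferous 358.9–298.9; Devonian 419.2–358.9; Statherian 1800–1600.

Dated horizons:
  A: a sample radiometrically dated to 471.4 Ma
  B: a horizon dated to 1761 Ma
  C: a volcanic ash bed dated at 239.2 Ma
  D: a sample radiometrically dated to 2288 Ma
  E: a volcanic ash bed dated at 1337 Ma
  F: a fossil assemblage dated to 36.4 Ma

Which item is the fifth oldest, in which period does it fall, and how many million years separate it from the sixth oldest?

Larger Ma means older, so oldest first: D 2288 > B 1761 > E 1337 > A 471.4 > C 239.2 > F 36.4.
Counting 5 along gives C (239.2 Ma); the excerpt puts that inside the Triassic, 251.902–201.4 Ma.
Next in line is F (36.4 Ma), and 239.2 − 36.4 = 202.8 Myr.

C, in the Triassic; 202.8 million years to F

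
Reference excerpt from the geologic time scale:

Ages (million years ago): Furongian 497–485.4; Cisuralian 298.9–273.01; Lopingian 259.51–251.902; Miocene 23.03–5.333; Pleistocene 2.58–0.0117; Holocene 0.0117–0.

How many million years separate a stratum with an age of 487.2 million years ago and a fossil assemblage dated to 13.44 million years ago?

473.76 million years

487.2 − 13.44 = 473.76 million years.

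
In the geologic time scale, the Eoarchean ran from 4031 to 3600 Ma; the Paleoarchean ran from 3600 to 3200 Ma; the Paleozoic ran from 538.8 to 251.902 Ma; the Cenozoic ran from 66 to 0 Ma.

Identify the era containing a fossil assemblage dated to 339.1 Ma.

339.1 Ma lies between 538.8 and 251.902 Ma, so it falls in the Paleozoic.

Paleozoic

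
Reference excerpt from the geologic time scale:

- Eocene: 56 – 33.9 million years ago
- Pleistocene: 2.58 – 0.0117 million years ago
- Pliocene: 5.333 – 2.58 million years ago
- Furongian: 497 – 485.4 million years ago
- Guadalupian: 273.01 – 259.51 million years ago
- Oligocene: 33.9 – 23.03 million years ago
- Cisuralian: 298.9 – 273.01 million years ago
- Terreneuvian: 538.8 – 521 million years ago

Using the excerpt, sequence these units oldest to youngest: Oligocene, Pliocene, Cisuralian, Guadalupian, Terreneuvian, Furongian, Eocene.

Terreneuvian → Furongian → Cisuralian → Guadalupian → Eocene → Oligocene → Pliocene

Read off each span (Ma): Oligocene 33.9–23.03; Pliocene 5.333–2.58; Cisuralian 298.9–273.01; Guadalupian 273.01–259.51; Terreneuvian 538.8–521; Furongian 497–485.4; Eocene 56–33.9.
Larger Ma is older, so oldest→youngest is Terreneuvian, Furongian, Cisuralian, Guadalupian, Eocene, Oligocene, Pliocene.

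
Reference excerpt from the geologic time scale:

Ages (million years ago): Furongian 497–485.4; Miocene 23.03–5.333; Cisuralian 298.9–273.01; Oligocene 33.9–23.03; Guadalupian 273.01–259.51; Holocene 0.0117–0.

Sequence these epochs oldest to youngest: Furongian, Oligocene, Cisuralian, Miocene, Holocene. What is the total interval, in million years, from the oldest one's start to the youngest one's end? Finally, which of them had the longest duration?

Furongian, Cisuralian, Oligocene, Miocene, Holocene; total span 497 Myr; longest is Cisuralian

From the excerpt: Furongian 497–485.4; Oligocene 33.9–23.03; Cisuralian 298.9–273.01; Miocene 23.03–5.333; Holocene 0.0117–0 (Ma).
Larger Ma is earlier, so the oldest is Furongian and the youngest is Holocene; oldest to youngest: Furongian, Cisuralian, Oligocene, Miocene, Holocene.
Oldest start 497 minus youngest end 0 gives 497 Myr overall.
Individual lengths (start − end): Oligocene 10.87; Furongian 11.6; Miocene 17.697; Cisuralian 25.89; Holocene 0.0117. The largest is Cisuralian at 25.89 Myr.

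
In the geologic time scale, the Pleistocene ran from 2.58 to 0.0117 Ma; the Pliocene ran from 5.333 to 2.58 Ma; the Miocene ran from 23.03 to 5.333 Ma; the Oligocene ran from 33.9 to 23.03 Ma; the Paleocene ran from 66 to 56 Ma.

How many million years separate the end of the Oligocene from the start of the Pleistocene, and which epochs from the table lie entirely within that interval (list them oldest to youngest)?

20.45 million years; Miocene, Pliocene

End of Oligocene = 23.03 Ma; start of Pleistocene = 2.58 Ma.
Gap = 23.03 − 2.58 = 20.45 Myr.
Epochs wholly inside 23.03–2.58 Ma: Miocene (23.03–5.333), Pliocene (5.333–2.58).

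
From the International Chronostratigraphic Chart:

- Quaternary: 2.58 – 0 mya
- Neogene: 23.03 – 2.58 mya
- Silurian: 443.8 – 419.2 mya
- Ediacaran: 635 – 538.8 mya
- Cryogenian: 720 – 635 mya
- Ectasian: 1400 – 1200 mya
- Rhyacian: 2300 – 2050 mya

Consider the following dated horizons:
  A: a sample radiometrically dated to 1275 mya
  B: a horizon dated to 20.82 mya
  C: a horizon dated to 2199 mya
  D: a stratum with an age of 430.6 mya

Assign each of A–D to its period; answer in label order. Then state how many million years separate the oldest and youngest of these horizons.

A — Ectasian; B — Neogene; C — Rhyacian; D — Silurian; span 2178.18 million years

A: 1275 Ma lies in 1400–1200 Ma, so Ectasian.
B: 20.82 Ma lies in 23.03–2.58 Ma, so Neogene.
C: 2199 Ma lies in 2300–2050 Ma, so Rhyacian.
D: 430.6 Ma lies in 443.8–419.2 Ma, so Silurian.
Oldest = 2199 Ma, youngest = 20.82 Ma → span 2178.18 Myr.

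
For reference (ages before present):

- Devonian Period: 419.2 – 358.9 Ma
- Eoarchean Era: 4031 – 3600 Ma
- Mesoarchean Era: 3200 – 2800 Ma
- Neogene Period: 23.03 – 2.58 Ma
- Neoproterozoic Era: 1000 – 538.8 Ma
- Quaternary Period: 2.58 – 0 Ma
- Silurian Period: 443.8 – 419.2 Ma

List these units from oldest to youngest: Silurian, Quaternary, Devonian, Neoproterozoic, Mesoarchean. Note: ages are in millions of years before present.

Mesoarchean → Neoproterozoic → Silurian → Devonian → Quaternary

Read off each span (Ma): Silurian 443.8–419.2; Quaternary 2.58–0; Devonian 419.2–358.9; Neoproterozoic 1000–538.8; Mesoarchean 3200–2800.
Larger Ma is older, so oldest→youngest is Mesoarchean, Neoproterozoic, Silurian, Devonian, Quaternary.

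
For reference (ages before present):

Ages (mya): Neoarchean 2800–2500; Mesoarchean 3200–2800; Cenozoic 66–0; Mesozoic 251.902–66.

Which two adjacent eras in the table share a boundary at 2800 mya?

The Mesoarchean ends at 2800 mya and the Neoarchean begins at 2800 mya, so they share that boundary.

Mesoarchean and Neoarchean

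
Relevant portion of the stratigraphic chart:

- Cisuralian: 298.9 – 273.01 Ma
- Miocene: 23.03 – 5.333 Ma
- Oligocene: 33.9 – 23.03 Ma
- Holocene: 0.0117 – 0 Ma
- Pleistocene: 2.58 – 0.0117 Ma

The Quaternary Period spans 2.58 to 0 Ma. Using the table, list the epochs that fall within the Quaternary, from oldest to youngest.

Epochs with both bounds inside 2.58–0 Ma: Pleistocene (2.58–0.0117), Holocene (0.0117–0).

Pleistocene, Holocene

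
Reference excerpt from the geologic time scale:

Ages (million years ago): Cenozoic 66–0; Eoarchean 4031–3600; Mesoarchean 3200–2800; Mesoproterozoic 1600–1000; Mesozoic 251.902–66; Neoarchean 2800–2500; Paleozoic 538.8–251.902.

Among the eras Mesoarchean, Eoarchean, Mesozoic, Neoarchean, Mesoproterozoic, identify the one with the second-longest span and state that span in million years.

Eoarchean, 431 million years

Durations: Mesoarchean 400; Eoarchean 431; Mesozoic 185.902; Neoarchean 300; Mesoproterozoic 600 Myr.
Sorted longest-first: Mesoproterozoic (600), Eoarchean (431), Mesoarchean (400), Neoarchean (300), Mesozoic (185.902).
The second longest is Eoarchean at 431 Myr.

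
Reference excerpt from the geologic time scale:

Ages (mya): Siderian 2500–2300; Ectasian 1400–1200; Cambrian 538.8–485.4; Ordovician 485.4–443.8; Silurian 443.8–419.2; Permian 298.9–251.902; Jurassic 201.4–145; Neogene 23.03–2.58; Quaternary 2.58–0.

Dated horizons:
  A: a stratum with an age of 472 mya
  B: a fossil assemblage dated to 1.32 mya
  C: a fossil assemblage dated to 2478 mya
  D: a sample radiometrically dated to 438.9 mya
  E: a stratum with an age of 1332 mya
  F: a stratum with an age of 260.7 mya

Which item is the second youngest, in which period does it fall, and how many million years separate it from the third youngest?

F, in the Permian; 178.2 million years to D

Sorted youngest-first by Ma: B (1.32), F (260.7), D (438.9), A (472), E (1332), C (2478).
The second youngest is F at 260.7 Ma, which lies in 298.9–251.902 Ma: the Permian.
The third youngest is D at 438.9 Ma; separation = |260.7 − 438.9| = 178.2 Myr.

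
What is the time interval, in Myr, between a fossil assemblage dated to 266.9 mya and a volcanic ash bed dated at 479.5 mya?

479.5 − 266.9 = 212.6 million years.

212.6 million years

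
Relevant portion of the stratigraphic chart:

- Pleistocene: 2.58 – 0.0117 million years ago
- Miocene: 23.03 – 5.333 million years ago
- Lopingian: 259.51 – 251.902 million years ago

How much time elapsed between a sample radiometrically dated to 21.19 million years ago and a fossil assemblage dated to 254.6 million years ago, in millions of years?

254.6 − 21.19 = 233.41 million years.

233.41 million years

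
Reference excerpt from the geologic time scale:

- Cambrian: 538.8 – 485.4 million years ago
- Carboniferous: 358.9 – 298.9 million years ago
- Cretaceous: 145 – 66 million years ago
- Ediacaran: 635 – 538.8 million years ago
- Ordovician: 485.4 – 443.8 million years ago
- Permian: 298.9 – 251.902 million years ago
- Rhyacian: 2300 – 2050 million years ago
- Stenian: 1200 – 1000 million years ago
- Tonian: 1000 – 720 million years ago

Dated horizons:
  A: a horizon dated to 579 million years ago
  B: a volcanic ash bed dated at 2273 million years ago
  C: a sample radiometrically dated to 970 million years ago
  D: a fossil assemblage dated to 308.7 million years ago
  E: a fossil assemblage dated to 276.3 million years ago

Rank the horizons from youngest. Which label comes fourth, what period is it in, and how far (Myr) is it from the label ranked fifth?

C, in the Tonian; 1303 million years to B

Sorted youngest-first by Ma: E (276.3), D (308.7), A (579), C (970), B (2273).
The fourth youngest is C at 970 Ma, which lies in 1000–720 Ma: the Tonian.
The fifth youngest is B at 2273 Ma; separation = |970 − 2273| = 1303 Myr.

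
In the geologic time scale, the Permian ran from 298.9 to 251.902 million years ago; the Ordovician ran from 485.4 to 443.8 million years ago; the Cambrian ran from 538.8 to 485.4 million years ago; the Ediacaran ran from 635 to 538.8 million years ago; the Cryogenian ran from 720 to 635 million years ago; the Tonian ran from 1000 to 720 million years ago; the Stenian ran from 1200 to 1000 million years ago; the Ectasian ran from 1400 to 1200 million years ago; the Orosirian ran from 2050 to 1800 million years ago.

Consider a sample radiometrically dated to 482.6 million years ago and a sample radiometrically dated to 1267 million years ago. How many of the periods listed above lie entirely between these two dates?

5

1267 Ma sits inside the Ectasian (1400–1200) and 482.6 Ma inside the Ordovician (485.4–443.8); neither of those is wholly between the two dates.
The listed periods lying completely between them are Stenian, Tonian, Cryogenian, Ediacaran, Cambrian — 5 in all.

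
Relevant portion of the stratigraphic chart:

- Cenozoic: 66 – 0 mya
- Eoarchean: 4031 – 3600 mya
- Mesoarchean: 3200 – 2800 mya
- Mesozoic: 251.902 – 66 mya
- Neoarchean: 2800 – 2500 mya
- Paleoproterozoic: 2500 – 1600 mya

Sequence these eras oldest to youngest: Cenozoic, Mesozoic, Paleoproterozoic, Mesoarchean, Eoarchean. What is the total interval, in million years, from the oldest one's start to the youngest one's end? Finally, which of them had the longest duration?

Eoarchean → Mesoarchean → Paleoproterozoic → Mesozoic → Cenozoic; total span 4031 Myr; longest is Paleoproterozoic

Start ages (Ma): Eoarchean 4031, Mesoarchean 3200, Paleoproterozoic 2500, Mesozoic 251.902, Cenozoic 66.
Ordered oldest to youngest: Eoarchean, Mesoarchean, Paleoproterozoic, Mesozoic, Cenozoic.
Span = 4031 − 0 = 4031 Myr.
Durations: Mesoarchean 400, Mesozoic 185.902, Eoarchean 431, Paleoproterozoic 900, Cenozoic 66 → longest is Paleoproterozoic (900 Myr).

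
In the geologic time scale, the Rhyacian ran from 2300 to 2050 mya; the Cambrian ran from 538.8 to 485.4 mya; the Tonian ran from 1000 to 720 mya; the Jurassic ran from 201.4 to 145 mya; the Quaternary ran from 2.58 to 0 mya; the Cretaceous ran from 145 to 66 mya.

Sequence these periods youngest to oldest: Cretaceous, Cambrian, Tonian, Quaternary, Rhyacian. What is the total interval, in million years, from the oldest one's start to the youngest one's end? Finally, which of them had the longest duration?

From the excerpt: Cretaceous 145–66; Cambrian 538.8–485.4; Tonian 1000–720; Quaternary 2.58–0; Rhyacian 2300–2050 (Ma).
Larger Ma is earlier, so the oldest is Rhyacian and the youngest is Quaternary; youngest to oldest: Quaternary, Cretaceous, Cambrian, Tonian, Rhyacian.
Oldest start 2300 minus youngest end 0 gives 2300 Myr overall.
Individual lengths (start − end): Cambrian 53.4; Quaternary 2.58; Tonian 280; Rhyacian 250; Cretaceous 79. The largest is Tonian at 280 Myr.

Quaternary → Cretaceous → Cambrian → Tonian → Rhyacian; total span 2300 Myr; longest is Tonian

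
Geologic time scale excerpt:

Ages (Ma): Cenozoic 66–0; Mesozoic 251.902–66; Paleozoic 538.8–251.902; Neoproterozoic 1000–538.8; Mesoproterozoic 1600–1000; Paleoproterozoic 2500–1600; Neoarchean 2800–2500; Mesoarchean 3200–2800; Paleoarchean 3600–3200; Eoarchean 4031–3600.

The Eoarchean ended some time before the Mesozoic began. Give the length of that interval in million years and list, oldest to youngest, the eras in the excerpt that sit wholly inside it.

3348.098 million years; Paleoarchean, Mesoarchean, Neoarchean, Paleoproterozoic, Mesoproterozoic, Neoproterozoic, Paleozoic

The Eoarchean closes at 3600 Ma and the Mesozoic opens at 251.902 Ma, so the interval is 3600 − 251.902 = 3348.098 Myr.
An era fits inside if it starts at or after 3600 Ma and ends at or before 251.902 Ma; oldest first that gives Paleoarchean, Mesoarchean, Neoarchean, Paleoproterozoic, Mesoproterozoic, Neoproterozoic, Paleozoic.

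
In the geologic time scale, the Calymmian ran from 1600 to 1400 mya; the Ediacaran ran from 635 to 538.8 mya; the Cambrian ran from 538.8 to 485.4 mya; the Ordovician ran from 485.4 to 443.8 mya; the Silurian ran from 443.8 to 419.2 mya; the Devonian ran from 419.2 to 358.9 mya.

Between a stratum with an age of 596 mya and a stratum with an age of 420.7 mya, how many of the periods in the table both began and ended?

2

The older date is 596 Ma and the younger is 420.7 Ma.
Periods with start < 596 and end > 420.7 Ma: Cambrian (538.8–485.4), Ordovician (485.4–443.8).
That is 2 complete periods.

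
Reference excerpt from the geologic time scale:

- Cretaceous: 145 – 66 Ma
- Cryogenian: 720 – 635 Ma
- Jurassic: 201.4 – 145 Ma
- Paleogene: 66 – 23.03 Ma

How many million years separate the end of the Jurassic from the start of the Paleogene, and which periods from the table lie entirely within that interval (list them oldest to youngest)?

The Jurassic closes at 145 Ma and the Paleogene opens at 66 Ma, so the interval is 145 − 66 = 79 Myr.
A period fits inside if it starts at or after 145 Ma and ends at or before 66 Ma; oldest first that gives Cretaceous.

79 million years; Cretaceous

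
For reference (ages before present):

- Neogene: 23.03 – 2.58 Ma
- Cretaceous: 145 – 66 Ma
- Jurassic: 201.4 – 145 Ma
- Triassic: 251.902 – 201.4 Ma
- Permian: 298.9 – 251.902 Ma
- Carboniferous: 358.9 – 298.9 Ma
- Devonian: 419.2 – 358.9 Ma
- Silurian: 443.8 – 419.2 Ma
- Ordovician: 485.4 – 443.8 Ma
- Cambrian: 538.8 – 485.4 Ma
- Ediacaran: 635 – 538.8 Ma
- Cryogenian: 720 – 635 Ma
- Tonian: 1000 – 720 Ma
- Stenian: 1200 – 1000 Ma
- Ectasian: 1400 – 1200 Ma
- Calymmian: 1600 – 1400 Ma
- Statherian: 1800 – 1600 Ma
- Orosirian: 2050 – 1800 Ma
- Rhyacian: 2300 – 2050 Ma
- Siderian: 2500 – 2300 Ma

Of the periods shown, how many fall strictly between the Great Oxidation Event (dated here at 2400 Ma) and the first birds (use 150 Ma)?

16

2400 Ma sits inside the Siderian (2500–2300) and 150 Ma inside the Jurassic (201.4–145); neither of those is wholly between the two dates.
The listed periods lying completely between them are Rhyacian, Orosirian, Statherian, Calymmian, Ectasian, Stenian, Tonian, Cryogenian, Ediacaran, Cambrian, Ordovician, Silurian, Devonian, Carboniferous, Permian, Triassic — 16 in all.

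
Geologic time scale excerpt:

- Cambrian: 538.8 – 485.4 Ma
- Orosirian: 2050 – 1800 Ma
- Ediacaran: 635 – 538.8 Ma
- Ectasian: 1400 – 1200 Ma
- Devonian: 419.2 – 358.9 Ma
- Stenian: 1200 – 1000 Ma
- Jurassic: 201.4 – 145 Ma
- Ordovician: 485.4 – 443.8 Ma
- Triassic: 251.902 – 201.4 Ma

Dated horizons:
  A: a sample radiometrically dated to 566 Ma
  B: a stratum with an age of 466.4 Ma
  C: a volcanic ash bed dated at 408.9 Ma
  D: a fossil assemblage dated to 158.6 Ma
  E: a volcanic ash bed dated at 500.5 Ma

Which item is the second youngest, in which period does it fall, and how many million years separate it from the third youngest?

Sorted youngest-first by Ma: D (158.6), C (408.9), B (466.4), E (500.5), A (566).
The second youngest is C at 408.9 Ma, which lies in 419.2–358.9 Ma: the Devonian.
The third youngest is B at 466.4 Ma; separation = |408.9 − 466.4| = 57.5 Myr.

C, in the Devonian; 57.5 million years to B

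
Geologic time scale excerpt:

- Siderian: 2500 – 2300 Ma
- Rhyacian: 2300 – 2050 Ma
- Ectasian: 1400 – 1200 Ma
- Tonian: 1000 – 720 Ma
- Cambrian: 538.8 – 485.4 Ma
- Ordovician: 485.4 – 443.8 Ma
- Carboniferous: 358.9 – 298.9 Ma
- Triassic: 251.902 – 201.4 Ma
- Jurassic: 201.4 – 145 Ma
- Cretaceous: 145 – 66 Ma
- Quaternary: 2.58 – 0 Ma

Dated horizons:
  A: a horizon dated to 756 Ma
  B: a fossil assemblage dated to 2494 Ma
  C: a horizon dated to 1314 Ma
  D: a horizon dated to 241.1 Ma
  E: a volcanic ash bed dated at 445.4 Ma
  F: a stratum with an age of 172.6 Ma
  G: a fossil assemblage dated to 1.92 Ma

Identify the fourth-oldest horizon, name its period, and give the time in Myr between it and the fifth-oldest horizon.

Larger Ma means older, so oldest first: B 2494 > C 1314 > A 756 > E 445.4 > D 241.1 > F 172.6 > G 1.92.
Counting 4 along gives E (445.4 Ma); the excerpt puts that inside the Ordovician, 485.4–443.8 Ma.
Next in line is D (241.1 Ma), and 445.4 − 241.1 = 204.3 Myr.

E, in the Ordovician; 204.3 million years to D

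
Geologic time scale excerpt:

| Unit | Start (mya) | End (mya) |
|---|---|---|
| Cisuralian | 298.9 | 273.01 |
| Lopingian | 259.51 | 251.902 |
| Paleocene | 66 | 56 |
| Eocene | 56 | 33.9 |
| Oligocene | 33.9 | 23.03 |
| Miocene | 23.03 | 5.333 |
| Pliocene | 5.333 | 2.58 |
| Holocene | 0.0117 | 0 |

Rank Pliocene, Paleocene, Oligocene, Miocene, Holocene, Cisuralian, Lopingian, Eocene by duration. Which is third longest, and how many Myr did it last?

Miocene, 17.697 million years

Start − end for each: Pliocene 5.333 − 2.58 = 2.753; Paleocene 66 − 56 = 10; Oligocene 33.9 − 23.03 = 10.87; Miocene 23.03 − 5.333 = 17.697; Holocene 0.0117 − 0 = 0.0117; Cisuralian 298.9 − 273.01 = 25.89; Lopingian 259.51 − 251.902 = 7.608; Eocene 56 − 33.9 = 22.1.
Ranking these from longest: Cisuralian > Eocene > Miocene > Oligocene > Paleocene > Lopingian > Pliocene > Holocene.
Position 3 in that ranking is Miocene, which lasted 17.697 Myr.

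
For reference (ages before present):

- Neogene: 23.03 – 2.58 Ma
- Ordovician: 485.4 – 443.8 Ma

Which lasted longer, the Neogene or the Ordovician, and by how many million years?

Ordovician, by 21.15 million years

Neogene: 23.03 − 2.58 = 20.45 Myr.
Ordovician: 485.4 − 443.8 = 41.6 Myr.
Difference: 41.6 − 20.45 = 21.15 Myr, so the Ordovician was longer.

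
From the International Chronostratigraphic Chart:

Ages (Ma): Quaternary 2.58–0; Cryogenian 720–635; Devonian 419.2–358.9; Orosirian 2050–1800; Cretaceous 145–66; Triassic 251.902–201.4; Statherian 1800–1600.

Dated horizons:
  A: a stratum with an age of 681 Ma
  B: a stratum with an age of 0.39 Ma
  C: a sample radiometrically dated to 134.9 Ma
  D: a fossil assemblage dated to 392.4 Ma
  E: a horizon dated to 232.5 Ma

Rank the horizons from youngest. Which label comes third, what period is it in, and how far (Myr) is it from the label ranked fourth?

Smaller Ma means younger, so youngest first: B 0.39 < C 134.9 < E 232.5 < D 392.4 < A 681.
Counting 3 along gives E (232.5 Ma); the excerpt puts that inside the Triassic, 251.902–201.4 Ma.
Next in line is D (392.4 Ma), and 392.4 − 232.5 = 159.9 Myr.

E, in the Triassic; 159.9 million years to D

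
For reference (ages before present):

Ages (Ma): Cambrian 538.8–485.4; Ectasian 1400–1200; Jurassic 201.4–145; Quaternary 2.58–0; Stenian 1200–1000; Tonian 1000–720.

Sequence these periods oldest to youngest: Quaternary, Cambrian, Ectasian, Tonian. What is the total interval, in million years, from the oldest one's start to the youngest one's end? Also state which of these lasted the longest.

Start ages (Ma): Ectasian 1400, Tonian 1000, Cambrian 538.8, Quaternary 2.58.
Ordered oldest to youngest: Ectasian, Tonian, Cambrian, Quaternary.
Span = 1400 − 0 = 1400 Myr.
Durations: Ectasian 200, Tonian 280, Cambrian 53.4, Quaternary 2.58 → longest is Tonian (280 Myr).

Ectasian → Tonian → Cambrian → Quaternary; total span 1400 Myr; longest is Tonian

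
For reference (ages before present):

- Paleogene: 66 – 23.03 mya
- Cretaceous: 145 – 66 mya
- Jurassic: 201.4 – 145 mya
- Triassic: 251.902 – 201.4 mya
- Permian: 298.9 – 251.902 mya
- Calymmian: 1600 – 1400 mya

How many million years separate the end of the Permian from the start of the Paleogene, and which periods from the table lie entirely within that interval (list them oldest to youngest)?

The Permian closes at 251.902 Ma and the Paleogene opens at 66 Ma, so the interval is 251.902 − 66 = 185.902 Myr.
A period fits inside if it starts at or after 251.902 Ma and ends at or before 66 Ma; oldest first that gives Triassic, Jurassic, Cretaceous.

185.902 million years; Triassic, Jurassic, Cretaceous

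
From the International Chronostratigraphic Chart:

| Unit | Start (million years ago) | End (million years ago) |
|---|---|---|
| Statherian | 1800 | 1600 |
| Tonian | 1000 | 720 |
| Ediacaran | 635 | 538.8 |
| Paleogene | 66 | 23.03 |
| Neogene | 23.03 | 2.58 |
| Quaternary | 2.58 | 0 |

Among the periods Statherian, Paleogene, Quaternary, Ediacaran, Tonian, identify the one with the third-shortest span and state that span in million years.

Durations: Statherian 200; Paleogene 42.97; Quaternary 2.58; Ediacaran 96.2; Tonian 280 Myr.
Sorted shortest-first: Quaternary (2.58), Paleogene (42.97), Ediacaran (96.2), Statherian (200), Tonian (280).
The third shortest is Ediacaran at 96.2 Myr.

Ediacaran, 96.2 million years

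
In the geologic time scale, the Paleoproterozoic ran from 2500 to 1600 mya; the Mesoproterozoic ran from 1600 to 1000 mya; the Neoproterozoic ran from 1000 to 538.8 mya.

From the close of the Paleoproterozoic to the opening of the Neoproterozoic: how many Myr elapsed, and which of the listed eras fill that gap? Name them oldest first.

End of Paleoproterozoic = 1600 Ma; start of Neoproterozoic = 1000 Ma.
Gap = 1600 − 1000 = 600 Myr.
Eras wholly inside 1600–1000 Ma: Mesoproterozoic (1600–1000).

600 million years; Mesoproterozoic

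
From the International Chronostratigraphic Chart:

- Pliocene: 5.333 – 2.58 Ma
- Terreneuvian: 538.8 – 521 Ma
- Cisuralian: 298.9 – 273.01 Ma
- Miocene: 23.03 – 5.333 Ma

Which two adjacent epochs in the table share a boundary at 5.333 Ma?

The Miocene ends at 5.333 Ma and the Pliocene begins at 5.333 Ma, so they share that boundary.

Miocene and Pliocene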